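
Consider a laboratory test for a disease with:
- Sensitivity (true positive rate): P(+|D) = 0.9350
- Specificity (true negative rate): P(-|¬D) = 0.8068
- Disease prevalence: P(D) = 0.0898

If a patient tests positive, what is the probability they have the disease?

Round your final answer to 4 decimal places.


Let D = has disease, + = positive test

Given:
- P(D) = 0.0898 (prevalence)
- P(+|D) = 0.9350 (sensitivity)
- P(-|¬D) = 0.8068 (specificity)
- P(+|¬D) = 0.1932 (false positive rate = 1 - specificity)

Step 1: Find P(+)
P(+) = P(+|D)P(D) + P(+|¬D)P(¬D)
     = 0.9350 × 0.0898 + 0.1932 × 0.9102
     = 0.08396300 + 0.17585064
     = 0.25981364

Step 2: Apply Bayes' theorem for P(D|+)
P(D|+) = P(+|D)P(D) / P(+)
       = 0.08396300 / 0.25981364
       = 0.3232


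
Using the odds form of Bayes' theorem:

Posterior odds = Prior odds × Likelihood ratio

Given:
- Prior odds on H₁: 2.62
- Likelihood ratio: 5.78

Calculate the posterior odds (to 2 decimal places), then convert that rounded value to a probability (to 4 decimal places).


Step 1: Calculate posterior odds
Posterior odds = Prior odds × LR
               = 2.62 × 5.78
               = 15.14

Step 2: Convert to probability
P(H₁|E) = Posterior odds / (1 + Posterior odds)
       = 15.14 / (1 + 15.14)
       = 15.14 / 16.14
       = 0.9380

The evidence increased P(H₁) from 0.7238 to 0.9380.


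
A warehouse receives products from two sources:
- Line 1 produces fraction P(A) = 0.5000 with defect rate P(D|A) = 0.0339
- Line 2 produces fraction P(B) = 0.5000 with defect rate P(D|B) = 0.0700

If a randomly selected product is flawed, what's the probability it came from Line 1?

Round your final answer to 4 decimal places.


Let A = from Line 1, D = flawed

Given:
- P(A) = 0.5000, P(B) = 0.5000
- P(D|A) = 0.0339, P(D|B) = 0.0700

Step 1: Find P(D)
P(D) = P(D|A)P(A) + P(D|B)P(B)
     = 0.0339 × 0.5000 + 0.0700 × 0.5000
     = 0.01695000 + 0.03500000
     = 0.05195000

Step 2: Apply Bayes' theorem
P(A|D) = P(D|A)P(A) / P(D)
       = 0.01695000 / 0.05195000
       = 0.3263


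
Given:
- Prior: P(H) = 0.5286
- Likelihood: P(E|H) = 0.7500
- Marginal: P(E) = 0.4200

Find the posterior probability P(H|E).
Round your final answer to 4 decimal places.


Using Bayes' theorem:

P(H|E) = P(E|H) × P(H) / P(E)
       = 0.7500 × 0.5286 / 0.4200
       = 0.39645000 / 0.4200
       = 0.9439

The evidence strengthens our belief in H.
Prior: 0.5286 → Posterior: 0.9439


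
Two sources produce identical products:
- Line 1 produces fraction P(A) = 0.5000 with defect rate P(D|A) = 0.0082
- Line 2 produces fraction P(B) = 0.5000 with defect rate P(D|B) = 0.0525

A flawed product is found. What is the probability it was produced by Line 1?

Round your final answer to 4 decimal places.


Let A = from Line 1, D = flawed

Given:
- P(A) = 0.5000, P(B) = 0.5000
- P(D|A) = 0.0082, P(D|B) = 0.0525

Step 1: Find P(D)
P(D) = P(D|A)P(A) + P(D|B)P(B)
     = 0.0082 × 0.5000 + 0.0525 × 0.5000
     = 0.00410000 + 0.02625000
     = 0.03035000

Step 2: Apply Bayes' theorem
P(A|D) = P(D|A)P(A) / P(D)
       = 0.00410000 / 0.03035000
       = 0.1351


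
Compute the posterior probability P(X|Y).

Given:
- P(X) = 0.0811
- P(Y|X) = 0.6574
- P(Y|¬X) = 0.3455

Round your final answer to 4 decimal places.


Bayes' theorem: P(X|Y) = P(Y|X) × P(X) / P(Y)

Step 1: Calculate P(Y) using law of total probability
P(Y) = P(Y|X)P(X) + P(Y|¬X)P(¬X)
     = 0.6574 × 0.0811 + 0.3455 × 0.9189
     = 0.05331514 + 0.31747995
     = 0.37079509

Step 2: Apply Bayes' theorem
P(X|Y) = P(Y|X) × P(X) / P(Y)
       = 0.05331514 / 0.37079509
       = 0.1438


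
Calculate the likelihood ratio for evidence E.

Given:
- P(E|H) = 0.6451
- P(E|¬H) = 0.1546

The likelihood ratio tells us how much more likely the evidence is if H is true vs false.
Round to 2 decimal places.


Likelihood Ratio (LR) = P(E|H) / P(E|¬H)

LR = 0.6451 / 0.1546
   = 4.17

The evidence is 4.17 times more likely if H is true than if H is false.
Because LR exceeds 1, E is evidence for H.


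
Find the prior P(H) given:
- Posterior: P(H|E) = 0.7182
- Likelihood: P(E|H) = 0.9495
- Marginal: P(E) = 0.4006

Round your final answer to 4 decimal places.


From Bayes' theorem: P(H|E) = P(E|H) × P(H) / P(E)

Rearranging for P(H):
P(H) = P(H|E) × P(E) / P(E|H)
     = 0.7182 × 0.4006 / 0.9495
     = 0.28771092 / 0.9495
     = 0.3030


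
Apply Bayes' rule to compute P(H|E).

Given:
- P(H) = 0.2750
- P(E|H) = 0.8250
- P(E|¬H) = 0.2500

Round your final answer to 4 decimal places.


Bayes' theorem: P(H|E) = P(E|H) × P(H) / P(E)

Step 1: Calculate P(E) using law of total probability
P(E) = P(E|H)P(H) + P(E|¬H)P(¬H)
     = 0.8250 × 0.2750 + 0.2500 × 0.7250
     = 0.22687500 + 0.18125000
     = 0.40812500

Step 2: Apply Bayes' theorem
P(H|E) = P(E|H) × P(H) / P(E)
       = 0.22687500 / 0.40812500
       = 0.5559


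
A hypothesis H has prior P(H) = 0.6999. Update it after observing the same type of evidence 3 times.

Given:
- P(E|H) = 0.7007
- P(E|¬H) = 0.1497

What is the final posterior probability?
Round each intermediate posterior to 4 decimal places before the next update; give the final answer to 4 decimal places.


Sequential Bayesian updating:

Initial prior: P(H) = 0.6999

Update 1:
  P(E) = 0.7007 × 0.6999 + 0.1497 × 0.3001 = 0.49041993 + 0.04492497 = 0.53534490
  P(H|E) = 0.49041993 / 0.53534490 = 0.9161

Update 2:
  P(E) = 0.7007 × 0.9161 + 0.1497 × 0.0839 = 0.64191127 + 0.01255983 = 0.65447110
  P(H|E) = 0.64191127 / 0.65447110 = 0.9808

Update 3:
  P(E) = 0.7007 × 0.9808 + 0.1497 × 0.0192 = 0.68724656 + 0.00287424 = 0.69012080
  P(H|E) = 0.68724656 / 0.69012080 = 0.9958

Final posterior: 0.9958


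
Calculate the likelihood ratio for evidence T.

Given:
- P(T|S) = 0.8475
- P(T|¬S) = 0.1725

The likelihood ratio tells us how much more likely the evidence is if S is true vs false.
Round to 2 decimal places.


Likelihood Ratio (LR) = P(T|S) / P(T|¬S)

LR = 0.8475 / 0.1725
   = 4.91

The evidence is 4.91 times more likely if S is true than if S is false.
Since LR > 1, the evidence supports S over ¬S.


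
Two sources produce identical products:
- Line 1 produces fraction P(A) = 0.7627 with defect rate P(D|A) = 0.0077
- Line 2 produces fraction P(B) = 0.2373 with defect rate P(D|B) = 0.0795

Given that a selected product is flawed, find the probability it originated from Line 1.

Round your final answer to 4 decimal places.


Let A = from Line 1, D = flawed

Given:
- P(A) = 0.7627, P(B) = 0.2373
- P(D|A) = 0.0077, P(D|B) = 0.0795

Step 1: Find P(D)
P(D) = P(D|A)P(A) + P(D|B)P(B)
     = 0.0077 × 0.7627 + 0.0795 × 0.2373
     = 0.00587279 + 0.01886535
     = 0.02473814

Step 2: Apply Bayes' theorem
P(A|D) = P(D|A)P(A) / P(D)
       = 0.00587279 / 0.02473814
       = 0.2374


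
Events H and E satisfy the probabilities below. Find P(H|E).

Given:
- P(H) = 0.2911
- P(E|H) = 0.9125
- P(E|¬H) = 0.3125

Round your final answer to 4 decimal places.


Bayes' theorem: P(H|E) = P(E|H) × P(H) / P(E)

Step 1: Calculate P(E) using law of total probability
P(E) = P(E|H)P(H) + P(E|¬H)P(¬H)
     = 0.9125 × 0.2911 + 0.3125 × 0.7089
     = 0.26562875 + 0.22153125
     = 0.48716000

Step 2: Apply Bayes' theorem
P(H|E) = P(E|H) × P(H) / P(E)
       = 0.26562875 / 0.48716000
       = 0.5453


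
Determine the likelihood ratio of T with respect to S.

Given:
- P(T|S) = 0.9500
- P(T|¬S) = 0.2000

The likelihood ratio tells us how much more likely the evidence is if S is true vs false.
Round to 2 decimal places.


Likelihood Ratio (LR) = P(T|S) / P(T|¬S)

LR = 0.9500 / 0.2000
   = 4.75

The evidence is 4.75 times more likely if S is true than if S is false.
Since LR > 1, the evidence supports S over ¬S.


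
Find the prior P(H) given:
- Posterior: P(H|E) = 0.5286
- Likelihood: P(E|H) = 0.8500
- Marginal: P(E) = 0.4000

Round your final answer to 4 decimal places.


From Bayes' theorem: P(H|E) = P(E|H) × P(H) / P(E)

Rearranging for P(H):
P(H) = P(H|E) × P(E) / P(E|H)
     = 0.5286 × 0.4000 / 0.8500
     = 0.21144000 / 0.8500
     = 0.2488


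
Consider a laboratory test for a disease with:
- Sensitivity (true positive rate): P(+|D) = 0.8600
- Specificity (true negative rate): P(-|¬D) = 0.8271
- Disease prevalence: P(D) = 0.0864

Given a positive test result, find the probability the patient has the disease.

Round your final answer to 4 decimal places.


Let D = has disease, + = positive test

Given:
- P(D) = 0.0864 (prevalence)
- P(+|D) = 0.8600 (sensitivity)
- P(-|¬D) = 0.8271 (specificity)
- P(+|¬D) = 0.1729 (false positive rate = 1 - specificity)

Step 1: Find P(+)
P(+) = P(+|D)P(D) + P(+|¬D)P(¬D)
     = 0.8600 × 0.0864 + 0.1729 × 0.9136
     = 0.07430400 + 0.15796144
     = 0.23226544

Step 2: Apply Bayes' theorem for P(D|+)
P(D|+) = P(+|D)P(D) / P(+)
       = 0.07430400 / 0.23226544
       = 0.3199


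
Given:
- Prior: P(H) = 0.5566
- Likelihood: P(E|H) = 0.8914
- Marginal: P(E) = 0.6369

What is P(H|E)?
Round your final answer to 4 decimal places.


Using Bayes' theorem:

P(H|E) = P(E|H) × P(H) / P(E)
       = 0.8914 × 0.5566 / 0.6369
       = 0.49615324 / 0.6369
       = 0.7790

The evidence strengthens our belief in H.
Prior: 0.5566 → Posterior: 0.7790


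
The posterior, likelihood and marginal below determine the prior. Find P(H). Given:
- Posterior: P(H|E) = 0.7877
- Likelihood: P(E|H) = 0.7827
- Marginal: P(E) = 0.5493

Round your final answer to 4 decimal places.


From Bayes' theorem: P(H|E) = P(E|H) × P(H) / P(E)

Rearranging for P(H):
P(H) = P(H|E) × P(E) / P(E|H)
     = 0.7877 × 0.5493 / 0.7827
     = 0.43268361 / 0.7827
     = 0.5528


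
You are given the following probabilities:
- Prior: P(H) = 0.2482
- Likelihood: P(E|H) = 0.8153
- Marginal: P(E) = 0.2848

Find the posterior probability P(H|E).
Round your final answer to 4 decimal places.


Using Bayes' theorem:

P(H|E) = P(E|H) × P(H) / P(E)
       = 0.8153 × 0.2482 / 0.2848
       = 0.20235746 / 0.2848
       = 0.7105

The evidence strengthens our belief in H.
Prior: 0.2482 → Posterior: 0.7105


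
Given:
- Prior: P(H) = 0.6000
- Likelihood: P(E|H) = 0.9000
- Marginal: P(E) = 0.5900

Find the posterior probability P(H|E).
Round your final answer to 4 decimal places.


Using Bayes' theorem:

P(H|E) = P(E|H) × P(H) / P(E)
       = 0.9000 × 0.6000 / 0.5900
       = 0.54000000 / 0.5900
       = 0.9153

The evidence strengthens our belief in H.
Prior: 0.6000 → Posterior: 0.9153


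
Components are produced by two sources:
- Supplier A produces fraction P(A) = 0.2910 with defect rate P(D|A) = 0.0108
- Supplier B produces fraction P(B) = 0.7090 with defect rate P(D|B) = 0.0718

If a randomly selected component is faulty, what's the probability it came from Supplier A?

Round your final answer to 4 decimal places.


Let A = from Supplier A, D = faulty

Given:
- P(A) = 0.2910, P(B) = 0.7090
- P(D|A) = 0.0108, P(D|B) = 0.0718

Step 1: Find P(D)
P(D) = P(D|A)P(A) + P(D|B)P(B)
     = 0.0108 × 0.2910 + 0.0718 × 0.7090
     = 0.00314280 + 0.05090620
     = 0.05404900

Step 2: Apply Bayes' theorem
P(A|D) = P(D|A)P(A) / P(D)
       = 0.00314280 / 0.05404900
       = 0.0581


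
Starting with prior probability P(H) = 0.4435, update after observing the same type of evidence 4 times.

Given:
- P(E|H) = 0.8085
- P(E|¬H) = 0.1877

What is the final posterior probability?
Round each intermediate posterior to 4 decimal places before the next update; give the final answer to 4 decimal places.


Sequential Bayesian updating:

Initial prior: P(H) = 0.4435

Update 1:
  P(E) = 0.8085 × 0.4435 + 0.1877 × 0.5565 = 0.35856975 + 0.10445505 = 0.46302480
  P(H|E) = 0.35856975 / 0.46302480 = 0.7744

Update 2:
  P(E) = 0.8085 × 0.7744 + 0.1877 × 0.2256 = 0.62610240 + 0.04234512 = 0.66844752
  P(H|E) = 0.62610240 / 0.66844752 = 0.9367

Update 3:
  P(E) = 0.8085 × 0.9367 + 0.1877 × 0.0633 = 0.75732195 + 0.01188141 = 0.76920336
  P(H|E) = 0.75732195 / 0.76920336 = 0.9846

Update 4:
  P(E) = 0.8085 × 0.9846 + 0.1877 × 0.0154 = 0.79604910 + 0.00289058 = 0.79893968
  P(H|E) = 0.79604910 / 0.79893968 = 0.9964

Final posterior: 0.9964


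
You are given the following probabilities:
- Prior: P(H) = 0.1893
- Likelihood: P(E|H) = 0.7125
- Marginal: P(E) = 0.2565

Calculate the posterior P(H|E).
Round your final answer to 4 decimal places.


Using Bayes' theorem:

P(H|E) = P(E|H) × P(H) / P(E)
       = 0.7125 × 0.1893 / 0.2565
       = 0.13487625 / 0.2565
       = 0.5258

The evidence strengthens our belief in H.
Prior: 0.1893 → Posterior: 0.5258


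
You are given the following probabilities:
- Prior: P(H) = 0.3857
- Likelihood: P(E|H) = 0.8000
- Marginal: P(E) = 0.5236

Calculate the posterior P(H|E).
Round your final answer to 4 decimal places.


Using Bayes' theorem:

P(H|E) = P(E|H) × P(H) / P(E)
       = 0.8000 × 0.3857 / 0.5236
       = 0.30856000 / 0.5236
       = 0.5893

The evidence strengthens our belief in H.
Prior: 0.3857 → Posterior: 0.5893


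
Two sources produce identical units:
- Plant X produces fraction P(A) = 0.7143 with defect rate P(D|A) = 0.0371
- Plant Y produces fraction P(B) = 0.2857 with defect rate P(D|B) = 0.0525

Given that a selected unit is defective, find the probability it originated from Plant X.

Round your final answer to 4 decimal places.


Let A = from Plant X, D = defective

Given:
- P(A) = 0.7143, P(B) = 0.2857
- P(D|A) = 0.0371, P(D|B) = 0.0525

Step 1: Find P(D)
P(D) = P(D|A)P(A) + P(D|B)P(B)
     = 0.0371 × 0.7143 + 0.0525 × 0.2857
     = 0.02650053 + 0.01499925
     = 0.04149978

Step 2: Apply Bayes' theorem
P(A|D) = P(D|A)P(A) / P(D)
       = 0.02650053 / 0.04149978
       = 0.6386


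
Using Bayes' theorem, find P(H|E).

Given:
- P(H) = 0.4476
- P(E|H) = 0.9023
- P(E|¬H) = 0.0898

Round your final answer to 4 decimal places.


Bayes' theorem: P(H|E) = P(E|H) × P(H) / P(E)

Step 1: Calculate P(E) using law of total probability
P(E) = P(E|H)P(H) + P(E|¬H)P(¬H)
     = 0.9023 × 0.4476 + 0.0898 × 0.5524
     = 0.40386948 + 0.04960552
     = 0.45347500

Step 2: Apply Bayes' theorem
P(H|E) = P(E|H) × P(H) / P(E)
       = 0.40386948 / 0.45347500
       = 0.8906


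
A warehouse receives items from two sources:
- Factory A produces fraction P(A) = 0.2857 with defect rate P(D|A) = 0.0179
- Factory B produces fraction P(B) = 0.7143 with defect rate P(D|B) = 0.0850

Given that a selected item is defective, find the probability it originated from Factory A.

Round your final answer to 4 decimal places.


Let A = from Factory A, D = defective

Given:
- P(A) = 0.2857, P(B) = 0.7143
- P(D|A) = 0.0179, P(D|B) = 0.0850

Step 1: Find P(D)
P(D) = P(D|A)P(A) + P(D|B)P(B)
     = 0.0179 × 0.2857 + 0.0850 × 0.7143
     = 0.00511403 + 0.06071550
     = 0.06582953

Step 2: Apply Bayes' theorem
P(A|D) = P(D|A)P(A) / P(D)
       = 0.00511403 / 0.06582953
       = 0.0777


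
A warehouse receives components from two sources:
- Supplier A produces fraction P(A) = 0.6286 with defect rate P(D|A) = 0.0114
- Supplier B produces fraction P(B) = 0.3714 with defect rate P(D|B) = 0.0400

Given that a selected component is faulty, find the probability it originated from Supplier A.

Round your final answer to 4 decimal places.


Let A = from Supplier A, D = faulty

Given:
- P(A) = 0.6286, P(B) = 0.3714
- P(D|A) = 0.0114, P(D|B) = 0.0400

Step 1: Find P(D)
P(D) = P(D|A)P(A) + P(D|B)P(B)
     = 0.0114 × 0.6286 + 0.0400 × 0.3714
     = 0.00716604 + 0.01485600
     = 0.02202204

Step 2: Apply Bayes' theorem
P(A|D) = P(D|A)P(A) / P(D)
       = 0.00716604 / 0.02202204
       = 0.3254


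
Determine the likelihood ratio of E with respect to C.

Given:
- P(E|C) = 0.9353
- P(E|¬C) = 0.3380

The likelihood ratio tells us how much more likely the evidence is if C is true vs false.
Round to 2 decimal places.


Likelihood Ratio (LR) = P(E|C) / P(E|¬C)

LR = 0.9353 / 0.3380
   = 2.77

The evidence is 2.77 times more likely if C is true than if C is false.
Since LR > 1, the evidence supports C over ¬C.


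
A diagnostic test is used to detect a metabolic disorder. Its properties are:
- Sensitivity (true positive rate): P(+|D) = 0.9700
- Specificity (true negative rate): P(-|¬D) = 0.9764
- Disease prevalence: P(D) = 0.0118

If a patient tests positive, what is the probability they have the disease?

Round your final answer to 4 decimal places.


Let D = has disease, + = positive test

Given:
- P(D) = 0.0118 (prevalence)
- P(+|D) = 0.9700 (sensitivity)
- P(-|¬D) = 0.9764 (specificity)
- P(+|¬D) = 0.0236 (false positive rate = 1 - specificity)

Step 1: Find P(+)
P(+) = P(+|D)P(D) + P(+|¬D)P(¬D)
     = 0.9700 × 0.0118 + 0.0236 × 0.9882
     = 0.01144600 + 0.02332152
     = 0.03476752

Step 2: Apply Bayes' theorem for P(D|+)
P(D|+) = P(+|D)P(D) / P(+)
       = 0.01144600 / 0.03476752
       = 0.3292


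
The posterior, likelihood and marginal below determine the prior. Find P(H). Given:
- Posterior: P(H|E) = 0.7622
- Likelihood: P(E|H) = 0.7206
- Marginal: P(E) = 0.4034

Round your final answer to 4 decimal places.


From Bayes' theorem: P(H|E) = P(E|H) × P(H) / P(E)

Rearranging for P(H):
P(H) = P(H|E) × P(E) / P(E|H)
     = 0.7622 × 0.4034 / 0.7206
     = 0.30747148 / 0.7206
     = 0.4267


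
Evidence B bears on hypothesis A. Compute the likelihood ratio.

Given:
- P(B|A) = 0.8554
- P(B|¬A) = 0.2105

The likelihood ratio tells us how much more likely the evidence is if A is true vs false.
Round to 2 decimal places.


Likelihood Ratio (LR) = P(B|A) / P(B|¬A)

LR = 0.8554 / 0.2105
   = 4.06

The evidence is 4.06 times more likely if A is true than if A is false.
Because LR exceeds 1, B is evidence for A.


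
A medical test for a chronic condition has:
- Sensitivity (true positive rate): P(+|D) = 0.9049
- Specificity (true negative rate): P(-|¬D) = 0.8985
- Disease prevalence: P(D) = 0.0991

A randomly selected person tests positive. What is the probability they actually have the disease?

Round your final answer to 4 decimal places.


Let D = has disease, + = positive test

Given:
- P(D) = 0.0991 (prevalence)
- P(+|D) = 0.9049 (sensitivity)
- P(-|¬D) = 0.8985 (specificity)
- P(+|¬D) = 0.1015 (false positive rate = 1 - specificity)

Step 1: Find P(+)
P(+) = P(+|D)P(D) + P(+|¬D)P(¬D)
     = 0.9049 × 0.0991 + 0.1015 × 0.9009
     = 0.08967559 + 0.09144135
     = 0.18111694

Step 2: Apply Bayes' theorem for P(D|+)
P(D|+) = P(+|D)P(D) / P(+)
       = 0.08967559 / 0.18111694
       = 0.4951


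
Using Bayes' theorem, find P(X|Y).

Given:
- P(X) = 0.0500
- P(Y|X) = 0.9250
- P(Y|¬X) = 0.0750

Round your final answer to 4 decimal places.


Bayes' theorem: P(X|Y) = P(Y|X) × P(X) / P(Y)

Step 1: Calculate P(Y) using law of total probability
P(Y) = P(Y|X)P(X) + P(Y|¬X)P(¬X)
     = 0.9250 × 0.0500 + 0.0750 × 0.9500
     = 0.04625000 + 0.07125000
     = 0.11750000

Step 2: Apply Bayes' theorem
P(X|Y) = P(Y|X) × P(X) / P(Y)
       = 0.04625000 / 0.11750000
       = 0.3936


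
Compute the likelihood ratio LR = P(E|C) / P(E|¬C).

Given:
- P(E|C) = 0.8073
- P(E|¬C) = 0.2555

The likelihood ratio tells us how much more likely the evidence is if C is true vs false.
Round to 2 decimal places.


Likelihood Ratio (LR) = P(E|C) / P(E|¬C)

LR = 0.8073 / 0.2555
   = 3.16

The evidence is 3.16 times more likely if C is true than if C is false.
Since LR > 1, the evidence supports C over ¬C.


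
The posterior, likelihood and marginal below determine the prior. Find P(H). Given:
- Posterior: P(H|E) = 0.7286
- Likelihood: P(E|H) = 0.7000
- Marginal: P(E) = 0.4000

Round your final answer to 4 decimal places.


From Bayes' theorem: P(H|E) = P(E|H) × P(H) / P(E)

Rearranging for P(H):
P(H) = P(H|E) × P(E) / P(E|H)
     = 0.7286 × 0.4000 / 0.7000
     = 0.29144000 / 0.7000
     = 0.4163


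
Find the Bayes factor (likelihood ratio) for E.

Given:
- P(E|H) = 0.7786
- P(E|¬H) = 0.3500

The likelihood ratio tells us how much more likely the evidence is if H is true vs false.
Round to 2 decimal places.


Likelihood Ratio (LR) = P(E|H) / P(E|¬H)

LR = 0.7786 / 0.3500
   = 2.22

The evidence is 2.22 times more likely if H is true than if H is false.
LR > 1, so observing E raises the odds in favor of H.


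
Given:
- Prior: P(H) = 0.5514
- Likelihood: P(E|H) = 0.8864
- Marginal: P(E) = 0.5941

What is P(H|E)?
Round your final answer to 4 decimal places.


Using Bayes' theorem:

P(H|E) = P(E|H) × P(H) / P(E)
       = 0.8864 × 0.5514 / 0.5941
       = 0.48876096 / 0.5941
       = 0.8227

The evidence strengthens our belief in H.
Prior: 0.5514 → Posterior: 0.8227


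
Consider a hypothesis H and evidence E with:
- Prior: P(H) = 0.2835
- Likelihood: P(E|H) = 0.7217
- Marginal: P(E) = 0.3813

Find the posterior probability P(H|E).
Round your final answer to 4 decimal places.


Using Bayes' theorem:

P(H|E) = P(E|H) × P(H) / P(E)
       = 0.7217 × 0.2835 / 0.3813
       = 0.20460195 / 0.3813
       = 0.5366

The evidence strengthens our belief in H.
Prior: 0.2835 → Posterior: 0.5366


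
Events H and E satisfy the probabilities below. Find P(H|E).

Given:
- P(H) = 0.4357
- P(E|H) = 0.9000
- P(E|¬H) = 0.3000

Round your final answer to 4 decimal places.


Bayes' theorem: P(H|E) = P(E|H) × P(H) / P(E)

Step 1: Calculate P(E) using law of total probability
P(E) = P(E|H)P(H) + P(E|¬H)P(¬H)
     = 0.9000 × 0.4357 + 0.3000 × 0.5643
     = 0.39213000 + 0.16929000
     = 0.56142000

Step 2: Apply Bayes' theorem
P(H|E) = P(E|H) × P(H) / P(E)
       = 0.39213000 / 0.56142000
       = 0.6985


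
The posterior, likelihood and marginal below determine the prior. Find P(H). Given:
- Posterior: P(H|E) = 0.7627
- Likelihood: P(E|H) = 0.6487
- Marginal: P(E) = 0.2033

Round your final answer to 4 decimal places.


From Bayes' theorem: P(H|E) = P(E|H) × P(H) / P(E)

Rearranging for P(H):
P(H) = P(H|E) × P(E) / P(E|H)
     = 0.7627 × 0.2033 / 0.6487
     = 0.15505691 / 0.6487
     = 0.2390


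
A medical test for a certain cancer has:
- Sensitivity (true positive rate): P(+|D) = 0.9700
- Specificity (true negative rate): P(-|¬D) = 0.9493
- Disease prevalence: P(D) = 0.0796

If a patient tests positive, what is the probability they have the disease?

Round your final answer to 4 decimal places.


Let D = has disease, + = positive test

Given:
- P(D) = 0.0796 (prevalence)
- P(+|D) = 0.9700 (sensitivity)
- P(-|¬D) = 0.9493 (specificity)
- P(+|¬D) = 0.0507 (false positive rate = 1 - specificity)

Step 1: Find P(+)
P(+) = P(+|D)P(D) + P(+|¬D)P(¬D)
     = 0.9700 × 0.0796 + 0.0507 × 0.9204
     = 0.07721200 + 0.04666428
     = 0.12387628

Step 2: Apply Bayes' theorem for P(D|+)
P(D|+) = P(+|D)P(D) / P(+)
       = 0.07721200 / 0.12387628
       = 0.6233


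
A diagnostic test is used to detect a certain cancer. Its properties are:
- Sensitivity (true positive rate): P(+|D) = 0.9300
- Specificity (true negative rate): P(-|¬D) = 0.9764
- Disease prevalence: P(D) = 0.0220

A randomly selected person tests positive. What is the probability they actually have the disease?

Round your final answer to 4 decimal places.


Let D = has disease, + = positive test

Given:
- P(D) = 0.0220 (prevalence)
- P(+|D) = 0.9300 (sensitivity)
- P(-|¬D) = 0.9764 (specificity)
- P(+|¬D) = 0.0236 (false positive rate = 1 - specificity)

Step 1: Find P(+)
P(+) = P(+|D)P(D) + P(+|¬D)P(¬D)
     = 0.9300 × 0.0220 + 0.0236 × 0.9780
     = 0.02046000 + 0.02308080
     = 0.04354080

Step 2: Apply Bayes' theorem for P(D|+)
P(D|+) = P(+|D)P(D) / P(+)
       = 0.02046000 / 0.04354080
       = 0.4699


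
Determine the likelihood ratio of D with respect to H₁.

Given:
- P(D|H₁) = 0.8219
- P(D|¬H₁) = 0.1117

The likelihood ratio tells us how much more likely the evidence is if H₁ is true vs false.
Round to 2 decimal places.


Likelihood Ratio (LR) = P(D|H₁) / P(D|¬H₁)

LR = 0.8219 / 0.1117
   = 7.36

The evidence is 7.36 times more likely if H₁ is true than if H₁ is false.
Because LR exceeds 1, D is evidence for H₁.


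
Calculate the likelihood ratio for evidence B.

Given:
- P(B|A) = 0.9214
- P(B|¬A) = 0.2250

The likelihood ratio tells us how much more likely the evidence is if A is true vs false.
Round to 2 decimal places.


Likelihood Ratio (LR) = P(B|A) / P(B|¬A)

LR = 0.9214 / 0.2250
   = 4.10

The evidence is 4.10 times more likely if A is true than if A is false.
LR > 1, so observing B raises the odds in favor of A.


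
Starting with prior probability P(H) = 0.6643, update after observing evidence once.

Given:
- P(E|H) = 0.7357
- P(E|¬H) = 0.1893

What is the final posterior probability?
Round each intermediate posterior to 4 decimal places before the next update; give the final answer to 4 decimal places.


Sequential Bayesian updating:

Initial prior: P(H) = 0.6643

Update 1:
  P(E) = 0.7357 × 0.6643 + 0.1893 × 0.3357 = 0.48872551 + 0.06354801 = 0.55227352
  P(H|E) = 0.48872551 / 0.55227352 = 0.8849

Final posterior: 0.8849


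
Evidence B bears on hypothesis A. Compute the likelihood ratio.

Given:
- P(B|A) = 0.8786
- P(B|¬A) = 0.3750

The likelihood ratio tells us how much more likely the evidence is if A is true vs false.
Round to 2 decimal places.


Likelihood Ratio (LR) = P(B|A) / P(B|¬A)

LR = 0.8786 / 0.3750
   = 2.34

The evidence is 2.34 times more likely if A is true than if A is false.
Because LR exceeds 1, B is evidence for A.


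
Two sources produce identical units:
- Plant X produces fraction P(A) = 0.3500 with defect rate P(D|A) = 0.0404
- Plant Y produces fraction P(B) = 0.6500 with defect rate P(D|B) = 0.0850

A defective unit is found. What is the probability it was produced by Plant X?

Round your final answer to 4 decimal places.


Let A = from Plant X, D = defective

Given:
- P(A) = 0.3500, P(B) = 0.6500
- P(D|A) = 0.0404, P(D|B) = 0.0850

Step 1: Find P(D)
P(D) = P(D|A)P(A) + P(D|B)P(B)
     = 0.0404 × 0.3500 + 0.0850 × 0.6500
     = 0.01414000 + 0.05525000
     = 0.06939000

Step 2: Apply Bayes' theorem
P(A|D) = P(D|A)P(A) / P(D)
       = 0.01414000 / 0.06939000
       = 0.2038


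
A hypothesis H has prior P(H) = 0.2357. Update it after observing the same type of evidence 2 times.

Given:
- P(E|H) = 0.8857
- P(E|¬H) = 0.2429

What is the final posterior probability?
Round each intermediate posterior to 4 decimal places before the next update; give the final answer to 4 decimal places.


Sequential Bayesian updating:

Initial prior: P(H) = 0.2357

Update 1:
  P(E) = 0.8857 × 0.2357 + 0.2429 × 0.7643 = 0.20875949 + 0.18564847 = 0.39440796
  P(H|E) = 0.20875949 / 0.39440796 = 0.5293

Update 2:
  P(E) = 0.8857 × 0.5293 + 0.2429 × 0.4707 = 0.46880101 + 0.11433303 = 0.58313404
  P(H|E) = 0.46880101 / 0.58313404 = 0.8039

Final posterior: 0.8039


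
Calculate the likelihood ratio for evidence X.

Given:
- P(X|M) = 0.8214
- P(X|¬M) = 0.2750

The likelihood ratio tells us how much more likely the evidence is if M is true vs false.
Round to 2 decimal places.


Likelihood Ratio (LR) = P(X|M) / P(X|¬M)

LR = 0.8214 / 0.2750
   = 2.99

The evidence is 2.99 times more likely if M is true than if M is false.
Since LR > 1, the evidence supports M over ¬M.


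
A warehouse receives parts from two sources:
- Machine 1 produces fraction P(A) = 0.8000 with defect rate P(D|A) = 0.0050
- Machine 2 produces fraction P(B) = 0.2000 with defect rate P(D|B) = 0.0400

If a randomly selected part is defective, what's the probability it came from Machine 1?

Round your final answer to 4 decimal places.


Let A = from Machine 1, D = defective

Given:
- P(A) = 0.8000, P(B) = 0.2000
- P(D|A) = 0.0050, P(D|B) = 0.0400

Step 1: Find P(D)
P(D) = P(D|A)P(A) + P(D|B)P(B)
     = 0.0050 × 0.8000 + 0.0400 × 0.2000
     = 0.00400000 + 0.00800000
     = 0.01200000

Step 2: Apply Bayes' theorem
P(A|D) = P(D|A)P(A) / P(D)
       = 0.00400000 / 0.01200000
       = 0.3333


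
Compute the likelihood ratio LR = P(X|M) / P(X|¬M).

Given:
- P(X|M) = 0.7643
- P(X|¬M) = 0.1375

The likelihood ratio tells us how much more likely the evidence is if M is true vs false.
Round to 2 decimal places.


Likelihood Ratio (LR) = P(X|M) / P(X|¬M)

LR = 0.7643 / 0.1375
   = 5.56

The evidence is 5.56 times more likely if M is true than if M is false.
LR > 1, so observing X raises the odds in favor of M.


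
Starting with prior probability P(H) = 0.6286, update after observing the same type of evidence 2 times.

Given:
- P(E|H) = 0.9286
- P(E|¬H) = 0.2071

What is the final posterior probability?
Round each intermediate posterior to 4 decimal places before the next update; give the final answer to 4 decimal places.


Sequential Bayesian updating:

Initial prior: P(H) = 0.6286

Update 1:
  P(E) = 0.9286 × 0.6286 + 0.2071 × 0.3714 = 0.58371796 + 0.07691694 = 0.66063490
  P(H|E) = 0.58371796 / 0.66063490 = 0.8836

Update 2:
  P(E) = 0.9286 × 0.8836 + 0.2071 × 0.1164 = 0.82051096 + 0.02410644 = 0.84461740
  P(H|E) = 0.82051096 / 0.84461740 = 0.9715

Final posterior: 0.9715


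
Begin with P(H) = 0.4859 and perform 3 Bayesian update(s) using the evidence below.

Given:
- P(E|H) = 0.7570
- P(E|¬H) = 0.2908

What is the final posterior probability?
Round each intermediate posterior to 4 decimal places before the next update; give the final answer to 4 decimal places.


Sequential Bayesian updating:

Initial prior: P(H) = 0.4859

Update 1:
  P(E) = 0.7570 × 0.4859 + 0.2908 × 0.5141 = 0.36782630 + 0.14950028 = 0.51732658
  P(H|E) = 0.36782630 / 0.51732658 = 0.7110

Update 2:
  P(E) = 0.7570 × 0.7110 + 0.2908 × 0.2890 = 0.53822700 + 0.08404120 = 0.62226820
  P(H|E) = 0.53822700 / 0.62226820 = 0.8649

Update 3:
  P(E) = 0.7570 × 0.8649 + 0.2908 × 0.1351 = 0.65472930 + 0.03928708 = 0.69401638
  P(H|E) = 0.65472930 / 0.69401638 = 0.9434

Final posterior: 0.9434


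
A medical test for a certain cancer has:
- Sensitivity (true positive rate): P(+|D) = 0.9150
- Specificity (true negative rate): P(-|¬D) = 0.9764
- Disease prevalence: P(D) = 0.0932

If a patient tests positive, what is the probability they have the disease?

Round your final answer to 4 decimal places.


Let D = has disease, + = positive test

Given:
- P(D) = 0.0932 (prevalence)
- P(+|D) = 0.9150 (sensitivity)
- P(-|¬D) = 0.9764 (specificity)
- P(+|¬D) = 0.0236 (false positive rate = 1 - specificity)

Step 1: Find P(+)
P(+) = P(+|D)P(D) + P(+|¬D)P(¬D)
     = 0.9150 × 0.0932 + 0.0236 × 0.9068
     = 0.08527800 + 0.02140048
     = 0.10667848

Step 2: Apply Bayes' theorem for P(D|+)
P(D|+) = P(+|D)P(D) / P(+)
       = 0.08527800 / 0.10667848
       = 0.7994


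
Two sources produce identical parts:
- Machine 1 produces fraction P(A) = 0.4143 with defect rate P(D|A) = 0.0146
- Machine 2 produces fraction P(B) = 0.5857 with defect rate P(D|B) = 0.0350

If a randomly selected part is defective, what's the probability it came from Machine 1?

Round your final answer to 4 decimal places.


Let A = from Machine 1, D = defective

Given:
- P(A) = 0.4143, P(B) = 0.5857
- P(D|A) = 0.0146, P(D|B) = 0.0350

Step 1: Find P(D)
P(D) = P(D|A)P(A) + P(D|B)P(B)
     = 0.0146 × 0.4143 + 0.0350 × 0.5857
     = 0.00604878 + 0.02049950
     = 0.02654828

Step 2: Apply Bayes' theorem
P(A|D) = P(D|A)P(A) / P(D)
       = 0.00604878 / 0.02654828
       = 0.2278


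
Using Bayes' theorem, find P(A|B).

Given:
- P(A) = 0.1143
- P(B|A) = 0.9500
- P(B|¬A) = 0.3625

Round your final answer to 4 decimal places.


Bayes' theorem: P(A|B) = P(B|A) × P(A) / P(B)

Step 1: Calculate P(B) using law of total probability
P(B) = P(B|A)P(A) + P(B|¬A)P(¬A)
     = 0.9500 × 0.1143 + 0.3625 × 0.8857
     = 0.10858500 + 0.32106625
     = 0.42965125

Step 2: Apply Bayes' theorem
P(A|B) = P(B|A) × P(A) / P(B)
       = 0.10858500 / 0.42965125
       = 0.2527


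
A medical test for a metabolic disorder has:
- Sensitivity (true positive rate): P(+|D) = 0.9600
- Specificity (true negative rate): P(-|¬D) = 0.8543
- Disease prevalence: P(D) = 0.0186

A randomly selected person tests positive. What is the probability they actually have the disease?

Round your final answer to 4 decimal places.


Let D = has disease, + = positive test

Given:
- P(D) = 0.0186 (prevalence)
- P(+|D) = 0.9600 (sensitivity)
- P(-|¬D) = 0.8543 (specificity)
- P(+|¬D) = 0.1457 (false positive rate = 1 - specificity)

Step 1: Find P(+)
P(+) = P(+|D)P(D) + P(+|¬D)P(¬D)
     = 0.9600 × 0.0186 + 0.1457 × 0.9814
     = 0.01785600 + 0.14298998
     = 0.16084598

Step 2: Apply Bayes' theorem for P(D|+)
P(D|+) = P(+|D)P(D) / P(+)
       = 0.01785600 / 0.16084598
       = 0.1110


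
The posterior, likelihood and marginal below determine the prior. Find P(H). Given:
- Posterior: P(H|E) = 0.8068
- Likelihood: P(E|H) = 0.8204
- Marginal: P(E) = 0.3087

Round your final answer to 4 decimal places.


From Bayes' theorem: P(H|E) = P(E|H) × P(H) / P(E)

Rearranging for P(H):
P(H) = P(H|E) × P(E) / P(E|H)
     = 0.8068 × 0.3087 / 0.8204
     = 0.24905916 / 0.8204
     = 0.3036


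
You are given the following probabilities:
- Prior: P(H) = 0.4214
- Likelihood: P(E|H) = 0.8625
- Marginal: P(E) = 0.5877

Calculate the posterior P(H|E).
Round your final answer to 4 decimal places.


Using Bayes' theorem:

P(H|E) = P(E|H) × P(H) / P(E)
       = 0.8625 × 0.4214 / 0.5877
       = 0.36345750 / 0.5877
       = 0.6184

The evidence strengthens our belief in H.
Prior: 0.4214 → Posterior: 0.6184


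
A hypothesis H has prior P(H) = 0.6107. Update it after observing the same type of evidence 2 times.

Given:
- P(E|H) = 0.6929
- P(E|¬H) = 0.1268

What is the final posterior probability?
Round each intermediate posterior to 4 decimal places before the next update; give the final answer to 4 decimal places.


Sequential Bayesian updating:

Initial prior: P(H) = 0.6107

Update 1:
  P(E) = 0.6929 × 0.6107 + 0.1268 × 0.3893 = 0.42315403 + 0.04936324 = 0.47251727
  P(H|E) = 0.42315403 / 0.47251727 = 0.8955

Update 2:
  P(E) = 0.6929 × 0.8955 + 0.1268 × 0.1045 = 0.62049195 + 0.01325060 = 0.63374255
  P(H|E) = 0.62049195 / 0.63374255 = 0.9791

Final posterior: 0.9791


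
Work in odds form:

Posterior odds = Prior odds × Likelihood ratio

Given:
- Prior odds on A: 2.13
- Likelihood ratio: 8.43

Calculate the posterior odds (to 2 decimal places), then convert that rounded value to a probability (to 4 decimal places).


Step 1: Calculate posterior odds
Posterior odds = Prior odds × LR
               = 2.13 × 8.43
               = 17.96

Step 2: Convert to probability
P(A|E) = Posterior odds / (1 + Posterior odds)
       = 17.96 / (1 + 17.96)
       = 17.96 / 18.96
       = 0.9473

The evidence increased P(A) from 0.6805 to 0.9473.


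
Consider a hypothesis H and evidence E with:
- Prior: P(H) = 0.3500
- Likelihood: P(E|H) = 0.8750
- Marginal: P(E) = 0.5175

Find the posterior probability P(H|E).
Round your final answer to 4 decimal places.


Using Bayes' theorem:

P(H|E) = P(E|H) × P(H) / P(E)
       = 0.8750 × 0.3500 / 0.5175
       = 0.30625000 / 0.5175
       = 0.5918

The evidence strengthens our belief in H.
Prior: 0.3500 → Posterior: 0.5918


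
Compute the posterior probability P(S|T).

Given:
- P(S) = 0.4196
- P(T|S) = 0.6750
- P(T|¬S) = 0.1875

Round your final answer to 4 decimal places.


Bayes' theorem: P(S|T) = P(T|S) × P(S) / P(T)

Step 1: Calculate P(T) using law of total probability
P(T) = P(T|S)P(S) + P(T|¬S)P(¬S)
     = 0.6750 × 0.4196 + 0.1875 × 0.5804
     = 0.28323000 + 0.10882500
     = 0.39205500

Step 2: Apply Bayes' theorem
P(S|T) = P(T|S) × P(S) / P(T)
       = 0.28323000 / 0.39205500
       = 0.7224


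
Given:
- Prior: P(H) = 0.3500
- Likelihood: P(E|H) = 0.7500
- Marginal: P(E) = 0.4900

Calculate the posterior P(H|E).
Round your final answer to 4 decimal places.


Using Bayes' theorem:

P(H|E) = P(E|H) × P(H) / P(E)
       = 0.7500 × 0.3500 / 0.4900
       = 0.26250000 / 0.4900
       = 0.5357

The evidence strengthens our belief in H.
Prior: 0.3500 → Posterior: 0.5357


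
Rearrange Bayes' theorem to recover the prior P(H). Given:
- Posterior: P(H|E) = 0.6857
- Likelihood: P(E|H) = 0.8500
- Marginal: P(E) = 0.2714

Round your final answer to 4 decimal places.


From Bayes' theorem: P(H|E) = P(E|H) × P(H) / P(E)

Rearranging for P(H):
P(H) = P(H|E) × P(E) / P(E|H)
     = 0.6857 × 0.2714 / 0.8500
     = 0.18609898 / 0.8500
     = 0.2189


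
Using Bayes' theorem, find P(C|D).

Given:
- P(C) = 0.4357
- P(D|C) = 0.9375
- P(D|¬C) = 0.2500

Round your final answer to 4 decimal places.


Bayes' theorem: P(C|D) = P(D|C) × P(C) / P(D)

Step 1: Calculate P(D) using law of total probability
P(D) = P(D|C)P(C) + P(D|¬C)P(¬C)
     = 0.9375 × 0.4357 + 0.2500 × 0.5643
     = 0.40846875 + 0.14107500
     = 0.54954375

Step 2: Apply Bayes' theorem
P(C|D) = P(D|C) × P(C) / P(D)
       = 0.40846875 / 0.54954375
       = 0.7433


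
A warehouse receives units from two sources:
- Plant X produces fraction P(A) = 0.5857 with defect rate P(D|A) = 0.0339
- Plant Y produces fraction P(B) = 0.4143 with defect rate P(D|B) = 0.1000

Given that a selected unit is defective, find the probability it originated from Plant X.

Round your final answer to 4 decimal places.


Let A = from Plant X, D = defective

Given:
- P(A) = 0.5857, P(B) = 0.4143
- P(D|A) = 0.0339, P(D|B) = 0.1000

Step 1: Find P(D)
P(D) = P(D|A)P(A) + P(D|B)P(B)
     = 0.0339 × 0.5857 + 0.1000 × 0.4143
     = 0.01985523 + 0.04143000
     = 0.06128523

Step 2: Apply Bayes' theorem
P(A|D) = P(D|A)P(A) / P(D)
       = 0.01985523 / 0.06128523
       = 0.3240


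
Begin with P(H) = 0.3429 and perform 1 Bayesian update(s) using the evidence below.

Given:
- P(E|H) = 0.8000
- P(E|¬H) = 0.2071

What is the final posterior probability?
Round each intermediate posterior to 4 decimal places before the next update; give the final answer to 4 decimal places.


Sequential Bayesian updating:

Initial prior: P(H) = 0.3429

Update 1:
  P(E) = 0.8000 × 0.3429 + 0.2071 × 0.6571 = 0.27432000 + 0.13608541 = 0.41040541
  P(H|E) = 0.27432000 / 0.41040541 = 0.6684

Final posterior: 0.6684


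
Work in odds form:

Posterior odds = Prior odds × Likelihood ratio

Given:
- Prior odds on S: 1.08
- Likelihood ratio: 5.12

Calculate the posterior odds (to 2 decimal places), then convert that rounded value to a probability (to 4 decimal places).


Step 1: Calculate posterior odds
Posterior odds = Prior odds × LR
               = 1.08 × 5.12
               = 5.53

Step 2: Convert to probability
P(S|E) = Posterior odds / (1 + Posterior odds)
       = 5.53 / (1 + 5.53)
       = 5.53 / 6.53
       = 0.8469

The evidence increased P(S) from 0.5192 to 0.8469.


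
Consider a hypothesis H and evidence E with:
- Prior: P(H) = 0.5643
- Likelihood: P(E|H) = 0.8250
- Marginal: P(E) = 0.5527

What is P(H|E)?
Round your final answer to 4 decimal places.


Using Bayes' theorem:

P(H|E) = P(E|H) × P(H) / P(E)
       = 0.8250 × 0.5643 / 0.5527
       = 0.46554750 / 0.5527
       = 0.8423

The evidence strengthens our belief in H.
Prior: 0.5643 → Posterior: 0.8423


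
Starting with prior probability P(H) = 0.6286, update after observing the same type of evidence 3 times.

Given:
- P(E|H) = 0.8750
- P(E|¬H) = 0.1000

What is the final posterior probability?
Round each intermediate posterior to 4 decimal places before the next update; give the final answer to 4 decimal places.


Sequential Bayesian updating:

Initial prior: P(H) = 0.6286

Update 1:
  P(E) = 0.8750 × 0.6286 + 0.1000 × 0.3714 = 0.55002500 + 0.03714000 = 0.58716500
  P(H|E) = 0.55002500 / 0.58716500 = 0.9367

Update 2:
  P(E) = 0.8750 × 0.9367 + 0.1000 × 0.0633 = 0.81961250 + 0.00633000 = 0.82594250
  P(H|E) = 0.81961250 / 0.82594250 = 0.9923

Update 3:
  P(E) = 0.8750 × 0.9923 + 0.1000 × 0.0077 = 0.86826250 + 0.00077000 = 0.86903250
  P(H|E) = 0.86826250 / 0.86903250 = 0.9991

Final posterior: 0.9991


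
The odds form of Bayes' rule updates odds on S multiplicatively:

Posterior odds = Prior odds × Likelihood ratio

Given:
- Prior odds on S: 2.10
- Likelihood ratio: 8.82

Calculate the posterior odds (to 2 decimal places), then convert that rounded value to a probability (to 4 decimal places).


Step 1: Calculate posterior odds
Posterior odds = Prior odds × LR
               = 2.10 × 8.82
               = 18.52

Step 2: Convert to probability
P(S|E) = Posterior odds / (1 + Posterior odds)
       = 18.52 / (1 + 18.52)
       = 18.52 / 19.52
       = 0.9488

The evidence increased P(S) from 0.6774 to 0.9488.
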